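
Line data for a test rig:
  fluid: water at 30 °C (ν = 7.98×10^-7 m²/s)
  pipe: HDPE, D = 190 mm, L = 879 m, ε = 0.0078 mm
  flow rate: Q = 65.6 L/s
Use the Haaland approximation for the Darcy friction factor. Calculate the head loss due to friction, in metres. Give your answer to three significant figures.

h_f ≈ 16.9 m

V = 4Q/(πD²) = 4·0.0656/(π·0.190²) = 2.314 m/s
Re = VD/ν = 2.314·0.190/7.98×10^-7 = 5.51×10^5 → turbulent
ε/D = 0.0078/190 = 4.11×10^-5
Haaland: f = 0.01337
h_f = f(L/D)V²/(2g) = 0.01337·(879/0.190)·2.314²/(2·9.81) = 16.88 m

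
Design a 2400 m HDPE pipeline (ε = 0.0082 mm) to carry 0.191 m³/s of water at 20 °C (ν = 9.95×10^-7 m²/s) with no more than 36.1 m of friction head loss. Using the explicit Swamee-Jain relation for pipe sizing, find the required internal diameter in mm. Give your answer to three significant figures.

D ≈ 305 mm

Swamee-Jain (Type III): D = 0.66·[ε^1.25·(LQ²/(gh_f))^4.75 + ν·Q^9.4·(L/(gh_f))^5.2]^0.04
LQ²/(gh_f) = 0.2472; L/(gh_f) = 6.777
Term 1 = ε^1.25·(…)^4.75 = 5.75×10^-10; Term 2 = ν·Q^9.4·(…)^5.2 = 3.64×10^-9
D = 0.66·(5.75×10^-10 + 3.64×10^-9)^0.04 = 0.3052 m = 305 mm
Check: V = 2.61 m/s, Re = 8.01×10^5, f = 0.01260, h_f = 34.5 m ≈ 36.1 m ✓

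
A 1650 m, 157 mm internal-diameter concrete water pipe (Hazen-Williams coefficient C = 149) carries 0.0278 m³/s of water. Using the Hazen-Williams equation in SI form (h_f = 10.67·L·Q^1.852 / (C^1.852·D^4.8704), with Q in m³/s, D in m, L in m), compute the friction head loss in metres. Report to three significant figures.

h_f ≈ 18.0 m

h_f = 10.67·1650·0.0278^1.852 / (149^1.852·0.157^4.8704) = 18.01 m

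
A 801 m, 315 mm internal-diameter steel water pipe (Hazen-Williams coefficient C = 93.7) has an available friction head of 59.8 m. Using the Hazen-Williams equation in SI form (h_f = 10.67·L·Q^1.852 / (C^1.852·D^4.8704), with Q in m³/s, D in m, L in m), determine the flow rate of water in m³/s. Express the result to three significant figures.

Q ≈ 0.308 m³/s

Rearranging: Q = [h_f·C^1.852·D^4.8704 / (10.67·L)]^(1/1.852)
Q = [59.8·93.7^1.852·0.315^4.8704 / (10.67·801)]^0.540 = 0.3081 m³/s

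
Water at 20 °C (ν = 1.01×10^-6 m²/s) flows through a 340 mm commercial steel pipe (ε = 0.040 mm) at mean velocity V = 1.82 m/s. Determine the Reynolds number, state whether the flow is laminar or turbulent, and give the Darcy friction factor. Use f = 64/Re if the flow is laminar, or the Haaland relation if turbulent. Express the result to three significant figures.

Re ≈ 6.13×10^5; turbulent; f ≈ 0.0142

Re = VD/ν = 1.820·0.340/1.01×10^-6 = 6.13×10^5
Re > 4000 → turbulent; ε/D = 1.18×10^-4
Haaland: f = 0.01416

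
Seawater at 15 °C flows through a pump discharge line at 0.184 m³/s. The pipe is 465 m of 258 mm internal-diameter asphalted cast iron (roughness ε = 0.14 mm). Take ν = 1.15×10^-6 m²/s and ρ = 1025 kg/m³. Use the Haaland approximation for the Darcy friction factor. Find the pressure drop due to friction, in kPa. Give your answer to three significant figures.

Δp ≈ 201 kPa

V = 4Q/(πD²) = 4·0.184/(π·0.258²) = 3.520 m/s
Re = VD/ν = 3.520·0.258/1.15×10^-6 = 7.90×10^5 → turbulent
ε/D = 0.14/258 = 5.43×10^-4
Haaland: f = 0.01756
h_f = f(L/D)V²/(2g) = 0.01756·(465/0.258)·3.520²/(2·9.81) = 19.99 m
Δp = ρg·h_f = 1025·9.81·19.99 = 201.0 kPa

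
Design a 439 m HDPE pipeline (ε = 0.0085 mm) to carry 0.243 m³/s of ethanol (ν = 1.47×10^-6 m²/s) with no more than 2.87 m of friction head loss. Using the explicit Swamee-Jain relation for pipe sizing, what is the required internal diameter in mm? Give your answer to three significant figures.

D ≈ 402 mm

Swamee-Jain (Type III): D = 0.66·[ε^1.25·(LQ²/(gh_f))^4.75 + ν·Q^9.4·(L/(gh_f))^5.2]^0.04
LQ²/(gh_f) = 0.9207; L/(gh_f) = 15.59
Term 1 = ε^1.25·(…)^4.75 = 3.10×10^-7; Term 2 = ν·Q^9.4·(…)^5.2 = 3.94×10^-6
D = 0.66·(3.10×10^-7 + 3.94×10^-6)^0.04 = 0.4024 m = 402 mm
Check: V = 1.91 m/s, Re = 5.23×10^5, f = 0.01333, h_f = 2.71 m ≈ 2.87 m ✓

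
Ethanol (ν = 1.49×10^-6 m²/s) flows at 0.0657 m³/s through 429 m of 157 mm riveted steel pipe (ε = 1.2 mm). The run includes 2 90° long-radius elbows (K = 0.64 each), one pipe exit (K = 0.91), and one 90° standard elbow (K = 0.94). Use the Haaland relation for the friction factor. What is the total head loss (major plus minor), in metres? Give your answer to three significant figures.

V = 4Q/(πD²) = 3.394 m/s; V²/2g = 0.5870 m
Re = 3.58×10^5, ε/D = 0.00764 → f = 0.03494 (Haaland)
Major: h_f = f(L/D)·V²/2g = 0.03494·2732·0.5870 = 56.04 m
Minor: ΣK = 3.13; h_m = ΣK·V²/2g = 1.837 m
Total H_L = 56.04 + 1.837 = 57.87 m

H_L ≈ 57.9 m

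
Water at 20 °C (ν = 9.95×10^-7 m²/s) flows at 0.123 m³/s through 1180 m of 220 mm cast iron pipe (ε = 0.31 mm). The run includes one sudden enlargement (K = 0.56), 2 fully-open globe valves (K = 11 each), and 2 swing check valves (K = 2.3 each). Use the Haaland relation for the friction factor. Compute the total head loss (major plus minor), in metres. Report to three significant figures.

V = 4Q/(πD²) = 3.236 m/s; V²/2g = 0.5336 m
Re = 7.15×10^5, ε/D = 0.00141 → f = 0.02172 (Haaland)
Major: h_f = f(L/D)·V²/2g = 0.02172·5364·0.5336 = 62.15 m
Minor: ΣK = 27.2; h_m = ΣK·V²/2g = 14.49 m
Total H_L = 62.15 + 14.49 = 76.65 m

H_L ≈ 76.6 m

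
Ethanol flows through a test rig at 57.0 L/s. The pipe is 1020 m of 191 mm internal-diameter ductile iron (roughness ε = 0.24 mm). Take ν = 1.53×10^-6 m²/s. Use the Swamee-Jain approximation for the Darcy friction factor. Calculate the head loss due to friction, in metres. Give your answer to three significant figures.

h_f ≈ 23.6 m

V = 4Q/(πD²) = 4·0.0570/(π·0.191²) = 1.989 m/s
Re = VD/ν = 1.989·0.191/1.53×10^-6 = 2.48×10^5 → turbulent
ε/D = 0.24/191 = 0.00126
Swamee-Jain: f = 0.02192
h_f = f(L/D)V²/(2g) = 0.02192·(1020/0.191)·1.989²/(2·9.81) = 23.61 m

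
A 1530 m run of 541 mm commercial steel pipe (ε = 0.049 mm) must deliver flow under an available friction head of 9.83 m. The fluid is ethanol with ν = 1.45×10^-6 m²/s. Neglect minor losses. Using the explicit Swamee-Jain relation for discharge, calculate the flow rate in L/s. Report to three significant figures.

Q ≈ 516 L/s

Swamee-Jain (Type II): Q = -0.965·√(gD⁵h_f/L)·ln[ε/(3.7D) + √(3.17ν²L/(gD³h_f))]
√(gD⁵h_f/L) = √(9.81·0.541⁵·9.83/1530) = 0.05405
ε/(3.7D) = 2.45×10^-5; √(3.17ν²L/(gD³h_f)) = 2.58×10^-5
Q = -0.965·0.05405·ln(5.032×10^-5) = 0.5162 m³/s
Check: V = 2.25 m/s, Re = 8.38×10^5, f = 0.01358, h_f = 9.87 m ≈ 9.83 m ✓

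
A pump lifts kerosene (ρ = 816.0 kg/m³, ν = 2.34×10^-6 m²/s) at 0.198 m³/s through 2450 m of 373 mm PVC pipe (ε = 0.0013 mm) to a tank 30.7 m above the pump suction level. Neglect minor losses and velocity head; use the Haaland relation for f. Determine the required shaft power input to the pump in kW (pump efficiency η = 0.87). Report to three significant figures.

P_shaft ≈ 84.9 kW

V = 4Q/(πD²) = 1.812 m/s; Re = 2.89×10^5; ε/D = 3.49×10^-6; f = 0.01447
h_f = f(L/D)V²/2g = 15.91 m
Total head H = z + h_f = 30.7 + 15.91 = 46.61 m
P_hyd = ρgQH = 816.0·9.81·0.198·46.61 = 73.87 kW
P_shaft = P_hyd/η = 73.87/0.87 = 84.91 kW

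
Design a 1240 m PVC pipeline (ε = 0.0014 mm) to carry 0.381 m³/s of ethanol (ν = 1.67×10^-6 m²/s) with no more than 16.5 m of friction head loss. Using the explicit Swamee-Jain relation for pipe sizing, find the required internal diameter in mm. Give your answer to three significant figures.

Swamee-Jain (Type III): D = 0.66·[ε^1.25·(LQ²/(gh_f))^4.75 + ν·Q^9.4·(L/(gh_f))^5.2]^0.04
LQ²/(gh_f) = 1.112; L/(gh_f) = 7.661
Term 1 = ε^1.25·(…)^4.75 = 7.97×10^-8; Term 2 = ν·Q^9.4·(…)^5.2 = 7.61×10^-6
D = 0.66·(7.97×10^-8 + 7.61×10^-6)^0.04 = 0.4121 m = 412 mm
Check: V = 2.86 m/s, Re = 7.05×10^5, f = 0.01239, h_f = 15.5 m ≈ 16.5 m ✓

D ≈ 412 mm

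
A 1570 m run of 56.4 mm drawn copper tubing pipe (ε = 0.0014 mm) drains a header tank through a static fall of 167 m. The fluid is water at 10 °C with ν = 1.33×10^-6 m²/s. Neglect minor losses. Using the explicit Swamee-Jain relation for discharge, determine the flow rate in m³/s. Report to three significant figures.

Q ≈ 0.00642 m³/s

Swamee-Jain (Type II): Q = -0.965·√(gD⁵h_f/L)·ln[ε/(3.7D) + √(3.17ν²L/(gD³h_f))]
√(gD⁵h_f/L) = √(9.81·0.0564⁵·167/1570) = 7.717×10^-4
ε/(3.7D) = 6.71×10^-6; √(3.17ν²L/(gD³h_f)) = 1.73×10^-4
Q = -0.965·7.717×10^-4·ln(1.798×10^-4) = 0.006422 m³/s
Check: V = 2.57 m/s, Re = 1.09×10^5, f = 0.01770, h_f = 166 m ≈ 167 m ✓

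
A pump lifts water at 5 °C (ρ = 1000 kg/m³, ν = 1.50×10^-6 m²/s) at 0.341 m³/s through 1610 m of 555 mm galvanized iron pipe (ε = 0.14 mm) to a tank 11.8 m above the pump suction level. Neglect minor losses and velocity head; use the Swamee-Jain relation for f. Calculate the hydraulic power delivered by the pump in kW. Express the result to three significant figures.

P_hyd ≈ 55.1 kW

V = 4Q/(πD²) = 1.410 m/s; Re = 5.22×10^5; ε/D = 2.52×10^-4; f = 0.01593
h_f = f(L/D)V²/2g = 4.679 m
Total head H = z + h_f = 11.8 + 4.679 = 16.48 m
P_hyd = ρgQH = 1000·9.81·0.341·16.48 = 55.13 kW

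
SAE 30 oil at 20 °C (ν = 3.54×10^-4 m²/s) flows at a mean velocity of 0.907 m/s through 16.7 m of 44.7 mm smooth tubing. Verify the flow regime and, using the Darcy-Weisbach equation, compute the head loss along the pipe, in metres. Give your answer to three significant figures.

h_f ≈ 8.75 m

Re = VD/ν = 0.907·0.04470/3.54×10^-4 = 115 → laminar (Re < 2300)
f = 64/Re = 0.5588
h_f = f(L/D)V²/(2g) = 0.5588·(16.7/0.04470)·0.907²/(2·9.81) = 8.754 m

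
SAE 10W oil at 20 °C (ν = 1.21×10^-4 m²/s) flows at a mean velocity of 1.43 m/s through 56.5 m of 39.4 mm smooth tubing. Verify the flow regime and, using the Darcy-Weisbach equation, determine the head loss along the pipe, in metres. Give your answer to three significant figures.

h_f ≈ 20.5 m

Re = VD/ν = 1.43·0.03940/1.21×10^-4 = 466 → laminar (Re < 2300)
f = 64/Re = 0.1374
h_f = f(L/D)V²/(2g) = 0.1374·(56.5/0.03940)·1.43²/(2·9.81) = 20.54 m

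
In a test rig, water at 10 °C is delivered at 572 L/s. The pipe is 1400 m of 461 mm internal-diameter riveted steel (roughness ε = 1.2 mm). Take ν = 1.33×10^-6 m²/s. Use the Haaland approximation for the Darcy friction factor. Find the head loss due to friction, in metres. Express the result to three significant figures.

V = 4Q/(πD²) = 4·0.572/(π·0.461²) = 3.427 m/s
Re = VD/ν = 3.427·0.461/1.33×10^-6 = 1.19×10^6 → turbulent
ε/D = 1.2/461 = 0.00260
Haaland: f = 0.02532
h_f = f(L/D)V²/(2g) = 0.02532·(1400/0.461)·3.427²/(2·9.81) = 46.02 m

h_f ≈ 46.0 m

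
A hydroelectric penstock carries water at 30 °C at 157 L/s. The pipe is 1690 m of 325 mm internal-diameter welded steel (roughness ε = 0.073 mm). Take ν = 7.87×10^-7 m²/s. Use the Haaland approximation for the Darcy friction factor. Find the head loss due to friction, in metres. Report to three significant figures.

V = 4Q/(πD²) = 4·0.157/(π·0.325²) = 1.893 m/s
Re = VD/ν = 1.893·0.325/7.87×10^-7 = 7.82×10^5 → turbulent
ε/D = 0.073/325 = 2.25×10^-4
Haaland: f = 0.01506
h_f = f(L/D)V²/(2g) = 0.01506·(1690/0.325)·1.893²/(2·9.81) = 14.29 m

h_f ≈ 14.3 m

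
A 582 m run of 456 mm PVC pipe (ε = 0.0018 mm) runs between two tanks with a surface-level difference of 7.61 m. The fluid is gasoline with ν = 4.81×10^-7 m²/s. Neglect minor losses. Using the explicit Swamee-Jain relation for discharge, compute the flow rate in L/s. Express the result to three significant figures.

Swamee-Jain (Type II): Q = -0.965·√(gD⁵h_f/L)·ln[ε/(3.7D) + √(3.17ν²L/(gD³h_f))]
√(gD⁵h_f/L) = √(9.81·0.456⁵·7.61/582) = 0.05029
ε/(3.7D) = 1.07×10^-6; √(3.17ν²L/(gD³h_f)) = 7.77×10^-6
Q = -0.965·0.05029·ln(8.832×10^-6) = 0.5647 m³/s
Check: V = 3.46 m/s, Re = 3.28×10^6, f = 0.009804, h_f = 7.63 m ≈ 7.61 m ✓

Q ≈ 565 L/s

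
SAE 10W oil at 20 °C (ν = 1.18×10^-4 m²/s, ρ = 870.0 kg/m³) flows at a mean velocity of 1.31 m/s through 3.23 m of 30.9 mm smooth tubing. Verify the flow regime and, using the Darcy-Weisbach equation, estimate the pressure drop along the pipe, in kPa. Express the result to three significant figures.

Δp ≈ 14.6 kPa

Re = VD/ν = 1.31·0.03090/1.18×10^-4 = 343 → laminar (Re < 2300)
f = 64/Re = 0.1866
h_f = f(L/D)V²/(2g) = 0.1866·(3.23/0.03090)·1.31²/(2·9.81) = 1.706 m
Δp = ρg·h_f = 870.0·9.81·1.706 = 14.56 kPa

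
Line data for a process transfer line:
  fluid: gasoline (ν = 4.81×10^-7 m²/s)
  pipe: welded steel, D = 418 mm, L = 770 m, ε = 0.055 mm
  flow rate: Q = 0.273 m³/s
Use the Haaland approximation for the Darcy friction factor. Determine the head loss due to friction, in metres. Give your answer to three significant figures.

V = 4Q/(πD²) = 4·0.273/(π·0.418²) = 1.989 m/s
Re = VD/ν = 1.989·0.418/4.81×10^-7 = 1.73×10^6 → turbulent
ε/D = 0.055/418 = 1.32×10^-4
Haaland: f = 0.01334
h_f = f(L/D)V²/(2g) = 0.01334·(770/0.418)·1.989²/(2·9.81) = 4.959 m

h_f ≈ 4.96 m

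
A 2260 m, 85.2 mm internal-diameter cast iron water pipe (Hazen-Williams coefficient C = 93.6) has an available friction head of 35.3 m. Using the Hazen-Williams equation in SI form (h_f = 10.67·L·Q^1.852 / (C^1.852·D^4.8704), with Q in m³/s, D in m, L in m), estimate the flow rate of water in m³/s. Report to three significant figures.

Q ≈ 0.00425 m³/s

Rearranging: Q = [h_f·C^1.852·D^4.8704 / (10.67·L)]^(1/1.852)
Q = [35.3·93.6^1.852·0.0852^4.8704 / (10.67·2260)]^0.540 = 0.004247 m³/s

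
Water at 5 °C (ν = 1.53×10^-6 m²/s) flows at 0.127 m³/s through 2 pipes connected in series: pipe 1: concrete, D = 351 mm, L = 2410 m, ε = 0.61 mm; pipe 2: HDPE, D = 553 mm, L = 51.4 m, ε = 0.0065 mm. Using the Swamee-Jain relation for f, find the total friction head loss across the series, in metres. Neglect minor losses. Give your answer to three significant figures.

Pipe 1: V = 1.313 m/s, Re = 3.01×10^5, ε/D = 0.00174, f = 0.02338, h_1 = f(L/D)V²/2g = 14.09 m
Pipe 2: V = 0.5288 m/s, Re = 1.91×10^5, ε/D = 1.18×10^-5, f = 0.01578, h_2 = f(L/D)V²/2g = 0.02090 m
Series → Q common, losses add: H = Σh = 14.12 m

H ≈ 14.1 m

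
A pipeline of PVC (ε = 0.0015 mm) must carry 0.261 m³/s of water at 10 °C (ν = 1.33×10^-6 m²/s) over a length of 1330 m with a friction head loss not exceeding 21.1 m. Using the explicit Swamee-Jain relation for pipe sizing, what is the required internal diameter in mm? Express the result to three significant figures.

Swamee-Jain (Type III): D = 0.66·[ε^1.25·(LQ²/(gh_f))^4.75 + ν·Q^9.4·(L/(gh_f))^5.2]^0.04
LQ²/(gh_f) = 0.4377; L/(gh_f) = 6.425
Term 1 = ε^1.25·(…)^4.75 = 1.04×10^-9; Term 2 = ν·Q^9.4·(…)^5.2 = 6.94×10^-8
D = 0.66·(1.04×10^-9 + 6.94×10^-8)^0.04 = 0.3416 m = 342 mm
Check: V = 2.85 m/s, Re = 7.32×10^5, f = 0.01233, h_f = 19.9 m ≈ 21.1 m ✓

D ≈ 342 mm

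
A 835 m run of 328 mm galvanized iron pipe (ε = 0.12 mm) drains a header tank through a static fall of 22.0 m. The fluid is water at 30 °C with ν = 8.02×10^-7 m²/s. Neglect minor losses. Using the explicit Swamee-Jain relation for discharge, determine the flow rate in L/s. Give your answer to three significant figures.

Q ≈ 274 L/s

Swamee-Jain (Type II): Q = -0.965·√(gD⁵h_f/L)·ln[ε/(3.7D) + √(3.17ν²L/(gD³h_f))]
√(gD⁵h_f/L) = √(9.81·0.328⁵·22.0/835) = 0.03132
ε/(3.7D) = 9.89×10^-5; √(3.17ν²L/(gD³h_f)) = 1.50×10^-5
Q = -0.965·0.03132·ln(1.138×10^-4) = 0.2745 m³/s
Check: V = 3.25 m/s, Re = 1.33×10^6, f = 0.01616, h_f = 22.1 m ≈ 22.0 m ✓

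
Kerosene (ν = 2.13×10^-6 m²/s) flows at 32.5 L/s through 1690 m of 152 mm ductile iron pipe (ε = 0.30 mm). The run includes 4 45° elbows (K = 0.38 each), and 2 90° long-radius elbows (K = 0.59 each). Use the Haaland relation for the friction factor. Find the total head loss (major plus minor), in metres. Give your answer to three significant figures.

H_L ≈ 45.2 m

V = 4Q/(πD²) = 1.791 m/s; V²/2g = 0.1635 m
Re = 1.28×10^5, ε/D = 0.00197 → f = 0.02460 (Haaland)
Major: h_f = f(L/D)·V²/2g = 0.02460·11118·0.1635 = 44.71 m
Minor: ΣK = 2.70; h_m = ΣK·V²/2g = 0.4414 m
Total H_L = 44.71 + 0.4414 = 45.15 m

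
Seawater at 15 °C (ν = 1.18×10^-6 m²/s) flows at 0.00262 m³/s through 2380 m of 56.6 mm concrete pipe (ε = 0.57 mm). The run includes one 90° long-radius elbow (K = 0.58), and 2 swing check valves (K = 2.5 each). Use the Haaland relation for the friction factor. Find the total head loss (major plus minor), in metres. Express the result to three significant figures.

V = 4Q/(πD²) = 1.041 m/s; V²/2g = 0.05527 m
Re = 4.99×10^4, ε/D = 0.0101 → f = 0.03917 (Haaland)
Major: h_f = f(L/D)·V²/2g = 0.03917·42049·0.05527 = 91.03 m
Minor: ΣK = 5.58; h_m = ΣK·V²/2g = 0.3084 m
Total H_L = 91.03 + 0.3084 = 91.34 m

H_L ≈ 91.3 m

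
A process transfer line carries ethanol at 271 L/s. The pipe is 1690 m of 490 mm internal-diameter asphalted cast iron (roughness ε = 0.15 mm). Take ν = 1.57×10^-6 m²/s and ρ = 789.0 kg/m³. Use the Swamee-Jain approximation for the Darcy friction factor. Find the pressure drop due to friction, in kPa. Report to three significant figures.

Δp ≈ 46.5 kPa

V = 4Q/(πD²) = 4·0.271/(π·0.490²) = 1.437 m/s
Re = VD/ν = 1.437·0.490/1.57×10^-6 = 4.49×10^5 → turbulent
ε/D = 0.15/490 = 3.06×10^-4
Swamee-Jain: f = 0.01655
h_f = f(L/D)V²/(2g) = 0.01655·(1690/0.490)·1.437²/(2·9.81) = 6.008 m
Δp = ρg·h_f = 789.0·9.81·6.008 = 46.50 kPa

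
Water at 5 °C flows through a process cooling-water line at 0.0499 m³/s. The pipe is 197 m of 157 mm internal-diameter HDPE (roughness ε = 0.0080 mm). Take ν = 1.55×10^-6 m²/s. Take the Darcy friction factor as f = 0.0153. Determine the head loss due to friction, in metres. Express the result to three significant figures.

h_f ≈ 6.50 m

V = 4Q/(πD²) = 4·0.0499/(π·0.157²) = 2.578 m/s
h_f = f(L/D)V²/(2g) = 0.01530·(197/0.157)·2.578²/(2·9.81) = 6.501 m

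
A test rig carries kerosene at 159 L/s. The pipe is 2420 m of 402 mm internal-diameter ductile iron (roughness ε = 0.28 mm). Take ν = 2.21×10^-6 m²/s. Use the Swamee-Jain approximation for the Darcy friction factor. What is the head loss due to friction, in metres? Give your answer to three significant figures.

V = 4Q/(πD²) = 4·0.159/(π·0.402²) = 1.253 m/s
Re = VD/ν = 1.253·0.402/2.21×10^-6 = 2.28×10^5 → turbulent
ε/D = 0.28/402 = 6.97×10^-4
Swamee-Jain: f = 0.01971
h_f = f(L/D)V²/(2g) = 0.01971·(2420/0.402)·1.253²/(2·9.81) = 9.492 m

h_f ≈ 9.49 m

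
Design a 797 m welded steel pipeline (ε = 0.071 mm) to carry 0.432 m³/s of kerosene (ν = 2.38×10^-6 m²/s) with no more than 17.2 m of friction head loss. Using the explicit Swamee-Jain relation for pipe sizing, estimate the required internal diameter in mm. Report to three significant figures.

D ≈ 409 mm

Swamee-Jain (Type III): D = 0.66·[ε^1.25·(LQ²/(gh_f))^4.75 + ν·Q^9.4·(L/(gh_f))^5.2]^0.04
LQ²/(gh_f) = 0.8815; L/(gh_f) = 4.723
Term 1 = ε^1.25·(…)^4.75 = 3.58×10^-6; Term 2 = ν·Q^9.4·(…)^5.2 = 2.86×10^-6
D = 0.66·(3.58×10^-6 + 2.86×10^-6)^0.04 = 0.4092 m = 409 mm
Check: V = 3.29 m/s, Re = 5.65×10^5, f = 0.01509, h_f = 16.2 m ≈ 17.2 m ✓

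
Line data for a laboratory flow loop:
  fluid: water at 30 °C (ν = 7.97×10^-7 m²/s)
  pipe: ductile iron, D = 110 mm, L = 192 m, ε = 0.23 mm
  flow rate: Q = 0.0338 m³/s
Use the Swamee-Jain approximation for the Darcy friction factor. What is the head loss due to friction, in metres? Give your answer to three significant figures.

V = 4Q/(πD²) = 4·0.0338/(π·0.110²) = 3.557 m/s
Re = VD/ν = 3.557·0.110/7.97×10^-7 = 4.91×10^5 → turbulent
ε/D = 0.23/110 = 0.00209
Swamee-Jain: f = 0.02418
h_f = f(L/D)V²/(2g) = 0.02418·(192/0.110)·3.557²/(2·9.81) = 27.21 m

h_f ≈ 27.2 m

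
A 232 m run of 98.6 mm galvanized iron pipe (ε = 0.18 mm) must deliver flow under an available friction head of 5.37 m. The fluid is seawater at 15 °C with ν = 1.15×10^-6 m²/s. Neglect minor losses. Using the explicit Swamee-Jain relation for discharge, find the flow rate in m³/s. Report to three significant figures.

Q ≈ 0.0103 m³/s

Swamee-Jain (Type II): Q = -0.965·√(gD⁵h_f/L)·ln[ε/(3.7D) + √(3.17ν²L/(gD³h_f))]
√(gD⁵h_f/L) = √(9.81·0.0986⁵·5.37/232) = 0.001455
ε/(3.7D) = 4.93×10^-4; √(3.17ν²L/(gD³h_f)) = 1.39×10^-4
Q = -0.965·0.001455·ln(6.322×10^-4) = 0.01034 m³/s
Check: V = 1.35 m/s, Re = 1.16×10^5, f = 0.02463, h_f = 5.42 m ≈ 5.37 m ✓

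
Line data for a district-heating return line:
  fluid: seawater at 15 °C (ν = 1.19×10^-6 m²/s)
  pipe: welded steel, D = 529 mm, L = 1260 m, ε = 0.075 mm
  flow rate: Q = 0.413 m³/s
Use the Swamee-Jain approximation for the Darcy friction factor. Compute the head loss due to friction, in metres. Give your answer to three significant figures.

V = 4Q/(πD²) = 4·0.413/(π·0.529²) = 1.879 m/s
Re = VD/ν = 1.879·0.529/1.19×10^-6 = 8.35×10^5 → turbulent
ε/D = 0.075/529 = 1.42×10^-4
Swamee-Jain: f = 0.01427
h_f = f(L/D)V²/(2g) = 0.01427·(1260/0.529)·1.879²/(2·9.81) = 6.116 m

h_f ≈ 6.12 m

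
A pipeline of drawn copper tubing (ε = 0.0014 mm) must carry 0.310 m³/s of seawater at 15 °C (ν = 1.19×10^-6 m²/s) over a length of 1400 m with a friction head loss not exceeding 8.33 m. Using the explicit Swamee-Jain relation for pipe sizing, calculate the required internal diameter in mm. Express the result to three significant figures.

Swamee-Jain (Type III): D = 0.66·[ε^1.25·(LQ²/(gh_f))^4.75 + ν·Q^9.4·(L/(gh_f))^5.2]^0.04
LQ²/(gh_f) = 1.646; L/(gh_f) = 17.13
Term 1 = ε^1.25·(…)^4.75 = 5.14×10^-7; Term 2 = ν·Q^9.4·(…)^5.2 = 5.13×10^-5
D = 0.66·(5.14×10^-7 + 5.13×10^-5)^0.04 = 0.4448 m = 445 mm
Check: V = 2.00 m/s, Re = 7.46×10^5, f = 0.01227, h_f = 7.84 m ≈ 8.33 m ✓

D ≈ 445 mm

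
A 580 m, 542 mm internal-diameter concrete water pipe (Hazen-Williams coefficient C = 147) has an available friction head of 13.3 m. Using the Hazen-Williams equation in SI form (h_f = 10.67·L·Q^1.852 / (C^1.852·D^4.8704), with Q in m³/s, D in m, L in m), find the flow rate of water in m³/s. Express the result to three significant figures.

Rearranging: Q = [h_f·C^1.852·D^4.8704 / (10.67·L)]^(1/1.852)
Q = [13.3·147^1.852·0.542^4.8704 / (10.67·580)]^0.540 = 1.065 m³/s

Q ≈ 1.06 m³/s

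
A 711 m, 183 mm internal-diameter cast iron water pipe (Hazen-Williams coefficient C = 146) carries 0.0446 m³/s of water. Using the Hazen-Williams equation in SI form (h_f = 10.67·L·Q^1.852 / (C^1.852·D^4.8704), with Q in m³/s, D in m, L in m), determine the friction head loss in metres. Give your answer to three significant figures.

h_f ≈ 9.17 m

h_f = 10.67·711·0.0446^1.852 / (146^1.852·0.183^4.8704) = 9.170 m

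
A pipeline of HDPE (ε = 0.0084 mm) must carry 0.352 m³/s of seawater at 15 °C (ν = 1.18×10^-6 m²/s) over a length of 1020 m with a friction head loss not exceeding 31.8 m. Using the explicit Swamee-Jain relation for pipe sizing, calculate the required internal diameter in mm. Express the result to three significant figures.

Swamee-Jain (Type III): D = 0.66·[ε^1.25·(LQ²/(gh_f))^4.75 + ν·Q^9.4·(L/(gh_f))^5.2]^0.04
LQ²/(gh_f) = 0.4051; L/(gh_f) = 3.270
Term 1 = ε^1.25·(…)^4.75 = 6.19×10^-9; Term 2 = ν·Q^9.4·(…)^5.2 = 3.05×10^-8
D = 0.66·(6.19×10^-9 + 3.05×10^-8)^0.04 = 0.3328 m = 333 mm
Check: V = 4.05 m/s, Re = 1.14×10^6, f = 0.01199, h_f = 30.7 m ≈ 31.8 m ✓

D ≈ 333 mm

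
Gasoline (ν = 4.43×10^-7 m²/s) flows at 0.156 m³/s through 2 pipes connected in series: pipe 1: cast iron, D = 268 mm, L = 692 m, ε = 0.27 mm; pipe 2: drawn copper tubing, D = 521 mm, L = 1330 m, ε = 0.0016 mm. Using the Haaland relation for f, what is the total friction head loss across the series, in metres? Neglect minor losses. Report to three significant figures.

H ≈ 20.8 m

Pipe 1: V = 2.765 m/s, Re = 1.67×10^6, ε/D = 0.00101, f = 0.01987, h_1 = f(L/D)V²/2g = 20.00 m
Pipe 2: V = 0.7317 m/s, Re = 8.61×10^5, ε/D = 3.07×10^-6, f = 0.01193, h_2 = f(L/D)V²/2g = 0.8311 m
Series → Q common, losses add: H = Σh = 20.83 m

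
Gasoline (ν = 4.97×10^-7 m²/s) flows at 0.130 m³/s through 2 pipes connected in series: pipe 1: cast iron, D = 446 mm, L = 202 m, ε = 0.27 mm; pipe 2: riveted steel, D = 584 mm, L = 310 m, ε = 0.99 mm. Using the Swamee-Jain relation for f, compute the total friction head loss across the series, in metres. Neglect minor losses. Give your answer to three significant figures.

H ≈ 0.436 m

Pipe 1: V = 0.8321 m/s, Re = 7.47×10^5, ε/D = 6.05×10^-4, f = 0.01813, h_1 = f(L/D)V²/2g = 0.2897 m
Pipe 2: V = 0.4853 m/s, Re = 5.70×10^5, ε/D = 0.00170, f = 0.02289, h_2 = f(L/D)V²/2g = 0.1459 m
Series → Q common, losses add: H = Σh = 0.4356 m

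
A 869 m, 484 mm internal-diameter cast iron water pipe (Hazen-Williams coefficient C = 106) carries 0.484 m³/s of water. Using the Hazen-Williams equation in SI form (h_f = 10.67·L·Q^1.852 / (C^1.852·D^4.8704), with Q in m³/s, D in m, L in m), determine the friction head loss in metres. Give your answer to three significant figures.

h_f ≈ 14.7 m

h_f = 10.67·869·0.484^1.852 / (106^1.852·0.484^4.8704) = 14.71 m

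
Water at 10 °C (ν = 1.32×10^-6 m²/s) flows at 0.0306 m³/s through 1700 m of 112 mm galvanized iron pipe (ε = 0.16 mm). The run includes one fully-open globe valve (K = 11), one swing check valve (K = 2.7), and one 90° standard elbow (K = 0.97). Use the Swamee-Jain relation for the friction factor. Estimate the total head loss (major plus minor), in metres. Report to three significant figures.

H_L ≈ 175 m

V = 4Q/(πD²) = 3.106 m/s; V²/2g = 0.4917 m
Re = 2.64×10^5, ε/D = 0.00143 → f = 0.02247 (Swamee-Jain)
Major: h_f = f(L/D)·V²/2g = 0.02247·15179·0.4917 = 167.7 m
Minor: ΣK = 14.7; h_m = ΣK·V²/2g = 7.213 m
Total H_L = 167.7 + 7.213 = 174.9 m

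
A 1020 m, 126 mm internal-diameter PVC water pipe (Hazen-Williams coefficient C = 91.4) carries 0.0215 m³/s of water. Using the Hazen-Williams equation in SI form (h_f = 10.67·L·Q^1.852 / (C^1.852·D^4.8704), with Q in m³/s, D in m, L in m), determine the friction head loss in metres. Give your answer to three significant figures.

h_f = 10.67·1020·0.0215^1.852 / (91.4^1.852·0.126^4.8704) = 49.93 m

h_f ≈ 49.9 m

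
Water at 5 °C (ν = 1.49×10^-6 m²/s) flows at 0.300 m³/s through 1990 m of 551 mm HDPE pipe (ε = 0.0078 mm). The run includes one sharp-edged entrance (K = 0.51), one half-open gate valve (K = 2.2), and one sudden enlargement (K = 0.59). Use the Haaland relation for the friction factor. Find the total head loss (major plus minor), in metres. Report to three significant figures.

H_L ≈ 4.17 m

V = 4Q/(πD²) = 1.258 m/s; V²/2g = 0.08068 m
Re = 4.65×10^5, ε/D = 1.42×10^-5 → f = 0.01339 (Haaland)
Major: h_f = f(L/D)·V²/2g = 0.01339·3612·0.08068 = 3.901 m
Minor: ΣK = 3.30; h_m = ΣK·V²/2g = 0.2662 m
Total H_L = 3.901 + 0.2662 = 4.167 m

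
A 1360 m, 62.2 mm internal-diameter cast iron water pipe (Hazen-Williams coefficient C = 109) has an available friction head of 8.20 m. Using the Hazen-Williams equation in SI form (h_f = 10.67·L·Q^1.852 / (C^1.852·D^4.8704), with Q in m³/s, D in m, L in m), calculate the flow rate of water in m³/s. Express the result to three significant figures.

Q ≈ 0.00129 m³/s

Rearranging: Q = [h_f·C^1.852·D^4.8704 / (10.67·L)]^(1/1.852)
Q = [8.20·109^1.852·0.0622^4.8704 / (10.67·1360)]^0.540 = 0.001293 m³/s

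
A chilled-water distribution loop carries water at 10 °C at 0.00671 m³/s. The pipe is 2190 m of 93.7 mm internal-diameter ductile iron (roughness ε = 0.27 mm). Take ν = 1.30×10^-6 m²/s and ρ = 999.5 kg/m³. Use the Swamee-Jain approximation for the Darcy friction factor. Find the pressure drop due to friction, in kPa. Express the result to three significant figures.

Δp ≈ 310 kPa

V = 4Q/(πD²) = 4·0.00671/(π·0.0937²) = 0.9731 m/s
Re = VD/ν = 0.9731·0.0937/1.30×10^-6 = 7.01×10^4 → turbulent
ε/D = 0.27/93.7 = 0.00288
Swamee-Jain: f = 0.02801
h_f = f(L/D)V²/(2g) = 0.02801·(2190/0.0937)·0.9731²/(2·9.81) = 31.59 m
Δp = ρg·h_f = 999.5·9.81·31.59 = 309.8 kPa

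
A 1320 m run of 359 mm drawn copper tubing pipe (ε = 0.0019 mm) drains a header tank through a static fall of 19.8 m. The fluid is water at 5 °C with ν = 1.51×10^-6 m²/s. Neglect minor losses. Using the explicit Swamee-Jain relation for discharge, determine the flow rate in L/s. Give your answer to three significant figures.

Q ≈ 294 L/s

Swamee-Jain (Type II): Q = -0.965·√(gD⁵h_f/L)·ln[ε/(3.7D) + √(3.17ν²L/(gD³h_f))]
√(gD⁵h_f/L) = √(9.81·0.359⁵·19.8/1320) = 0.02962
ε/(3.7D) = 1.43×10^-6; √(3.17ν²L/(gD³h_f)) = 3.26×10^-5
Q = -0.965·0.02962·ln(3.401×10^-5) = 0.2941 m³/s
Check: V = 2.91 m/s, Re = 6.91×10^5, f = 0.01247, h_f = 19.7 m ≈ 19.8 m ✓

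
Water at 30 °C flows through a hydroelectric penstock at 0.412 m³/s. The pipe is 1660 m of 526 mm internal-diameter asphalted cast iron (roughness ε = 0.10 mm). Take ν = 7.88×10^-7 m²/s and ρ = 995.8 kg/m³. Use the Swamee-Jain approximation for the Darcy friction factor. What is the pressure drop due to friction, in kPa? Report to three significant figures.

V = 4Q/(πD²) = 4·0.412/(π·0.526²) = 1.896 m/s
Re = VD/ν = 1.896·0.526/7.88×10^-7 = 1.27×10^6 → turbulent
ε/D = 0.10/526 = 1.90×10^-4
Swamee-Jain: f = 0.01448
h_f = f(L/D)V²/(2g) = 0.01448·(1660/0.526)·1.896²/(2·9.81) = 8.370 m
Δp = ρg·h_f = 995.8·9.81·8.370 = 81.77 kPa

Δp ≈ 81.8 kPa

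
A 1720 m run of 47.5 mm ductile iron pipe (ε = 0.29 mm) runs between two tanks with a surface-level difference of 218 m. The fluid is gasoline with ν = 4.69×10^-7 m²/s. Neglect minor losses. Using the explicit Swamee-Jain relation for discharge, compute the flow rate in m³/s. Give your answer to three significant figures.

Q ≈ 0.00337 m³/s

Swamee-Jain (Type II): Q = -0.965·√(gD⁵h_f/L)·ln[ε/(3.7D) + √(3.17ν²L/(gD³h_f))]
√(gD⁵h_f/L) = √(9.81·0.0475⁵·218/1720) = 5.483×10^-4
ε/(3.7D) = 0.00165; √(3.17ν²L/(gD³h_f)) = 7.23×10^-5
Q = -0.965·5.483×10^-4·ln(0.001722) = 0.003367 m³/s
Check: V = 1.90 m/s, Re = 1.92×10^5, f = 0.03290, h_f = 219 m ≈ 218 m ✓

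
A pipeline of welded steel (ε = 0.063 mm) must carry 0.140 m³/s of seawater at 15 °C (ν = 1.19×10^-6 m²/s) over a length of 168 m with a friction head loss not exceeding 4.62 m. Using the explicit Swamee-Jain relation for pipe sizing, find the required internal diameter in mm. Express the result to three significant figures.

Swamee-Jain (Type III): D = 0.66·[ε^1.25·(LQ²/(gh_f))^4.75 + ν·Q^9.4·(L/(gh_f))^5.2]^0.04
LQ²/(gh_f) = 0.07265; L/(gh_f) = 3.707
Term 1 = ε^1.25·(…)^4.75 = 2.19×10^-11; Term 2 = ν·Q^9.4·(…)^5.2 = 1.02×10^-11
D = 0.66·(2.19×10^-11 + 1.02×10^-11)^0.04 = 0.2511 m = 251 mm
Check: V = 2.83 m/s, Re = 5.97×10^5, f = 0.01577, h_f = 4.30 m ≈ 4.62 m ✓

D ≈ 251 mm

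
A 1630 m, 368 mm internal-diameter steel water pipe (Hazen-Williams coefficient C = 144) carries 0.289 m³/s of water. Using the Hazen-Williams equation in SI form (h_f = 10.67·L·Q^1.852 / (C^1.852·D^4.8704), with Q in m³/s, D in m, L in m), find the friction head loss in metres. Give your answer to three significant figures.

h_f ≈ 22.9 m

h_f = 10.67·1630·0.289^1.852 / (144^1.852·0.368^4.8704) = 22.86 m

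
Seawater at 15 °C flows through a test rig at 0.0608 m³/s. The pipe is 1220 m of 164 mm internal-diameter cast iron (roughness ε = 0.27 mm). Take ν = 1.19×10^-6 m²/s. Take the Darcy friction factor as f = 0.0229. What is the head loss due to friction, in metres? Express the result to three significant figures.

h_f ≈ 71.9 m

V = 4Q/(πD²) = 4·0.0608/(π·0.164²) = 2.878 m/s
h_f = f(L/D)V²/(2g) = 0.02290·(1220/0.164)·2.878²/(2·9.81) = 71.93 m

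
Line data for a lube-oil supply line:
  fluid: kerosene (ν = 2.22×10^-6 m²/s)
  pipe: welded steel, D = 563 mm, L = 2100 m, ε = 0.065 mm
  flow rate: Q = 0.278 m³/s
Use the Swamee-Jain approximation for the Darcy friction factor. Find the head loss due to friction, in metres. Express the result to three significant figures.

h_f ≈ 3.72 m

V = 4Q/(πD²) = 4·0.278/(π·0.563²) = 1.117 m/s
Re = VD/ν = 1.117·0.563/2.22×10^-6 = 2.83×10^5 → turbulent
ε/D = 0.065/563 = 1.15×10^-4
Swamee-Jain: f = 0.01570
h_f = f(L/D)V²/(2g) = 0.01570·(2100/0.563)·1.117²/(2·9.81) = 3.723 m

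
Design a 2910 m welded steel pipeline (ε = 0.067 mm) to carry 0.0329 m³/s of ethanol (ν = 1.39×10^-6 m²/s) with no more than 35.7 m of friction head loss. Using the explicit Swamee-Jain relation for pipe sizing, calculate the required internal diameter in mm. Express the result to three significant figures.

D ≈ 171 mm

Swamee-Jain (Type III): D = 0.66·[ε^1.25·(LQ²/(gh_f))^4.75 + ν·Q^9.4·(L/(gh_f))^5.2]^0.04
LQ²/(gh_f) = 0.008994; L/(gh_f) = 8.309
Term 1 = ε^1.25·(…)^4.75 = 1.16×10^-15; Term 2 = ν·Q^9.4·(…)^5.2 = 9.69×10^-16
D = 0.66·(1.16×10^-15 + 9.69×10^-16)^0.04 = 0.1709 m = 171 mm
Check: V = 1.43 m/s, Re = 1.76×10^5, f = 0.01858, h_f = 33.2 m ≈ 35.7 m ✓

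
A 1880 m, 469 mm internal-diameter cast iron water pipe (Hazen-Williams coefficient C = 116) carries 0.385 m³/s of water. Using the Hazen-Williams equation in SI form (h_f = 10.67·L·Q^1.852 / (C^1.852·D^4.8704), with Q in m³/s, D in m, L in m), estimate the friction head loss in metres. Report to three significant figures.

h_f = 10.67·1880·0.385^1.852 / (116^1.852·0.469^4.8704) = 20.55 m

h_f ≈ 20.5 m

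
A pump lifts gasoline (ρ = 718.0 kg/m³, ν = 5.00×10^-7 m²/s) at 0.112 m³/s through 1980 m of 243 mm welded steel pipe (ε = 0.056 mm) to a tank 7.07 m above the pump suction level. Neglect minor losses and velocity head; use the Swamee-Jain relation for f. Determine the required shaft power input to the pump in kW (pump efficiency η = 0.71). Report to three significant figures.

V = 4Q/(πD²) = 2.415 m/s; Re = 1.17×10^6; ε/D = 2.30×10^-4; f = 0.01498
h_f = f(L/D)V²/2g = 36.27 m
Total head H = z + h_f = 7.07 + 36.27 = 43.34 m
P_hyd = ρgQH = 718.0·9.81·0.112·43.34 = 34.19 kW
P_shaft = P_hyd/η = 34.19/0.71 = 48.16 kW

P_shaft ≈ 48.2 kW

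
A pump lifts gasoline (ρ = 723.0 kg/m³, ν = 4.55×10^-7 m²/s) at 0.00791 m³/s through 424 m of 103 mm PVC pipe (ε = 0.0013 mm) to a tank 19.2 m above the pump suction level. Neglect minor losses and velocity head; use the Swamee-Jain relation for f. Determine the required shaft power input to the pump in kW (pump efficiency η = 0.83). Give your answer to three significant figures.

V = 4Q/(πD²) = 0.9493 m/s; Re = 2.15×10^5; ε/D = 1.26×10^-5; f = 0.01544
h_f = f(L/D)V²/2g = 2.919 m
Total head H = z + h_f = 19.2 + 2.919 = 22.12 m
P_hyd = ρgQH = 723.0·9.81·0.00791·22.12 = 1.241 kW
P_shaft = P_hyd/η = 1.241/0.83 = 1.495 kW

P_shaft ≈ 1.50 kW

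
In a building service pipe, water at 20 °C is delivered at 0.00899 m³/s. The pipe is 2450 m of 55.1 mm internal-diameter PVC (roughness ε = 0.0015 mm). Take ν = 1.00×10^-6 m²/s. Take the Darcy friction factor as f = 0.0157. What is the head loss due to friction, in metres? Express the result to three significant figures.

V = 4Q/(πD²) = 4·0.00899/(π·0.0551²) = 3.770 m/s
h_f = f(L/D)V²/(2g) = 0.01570·(2450/0.0551)·3.770²/(2·9.81) = 505.8 m

h_f ≈ 506 m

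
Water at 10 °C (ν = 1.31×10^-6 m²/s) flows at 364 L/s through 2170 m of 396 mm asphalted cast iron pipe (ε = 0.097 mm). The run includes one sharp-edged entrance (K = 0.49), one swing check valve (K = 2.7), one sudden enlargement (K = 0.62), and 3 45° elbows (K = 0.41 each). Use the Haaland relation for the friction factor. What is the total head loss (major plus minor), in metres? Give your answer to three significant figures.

V = 4Q/(πD²) = 2.955 m/s; V²/2g = 0.4452 m
Re = 8.93×10^5, ε/D = 2.45×10^-4 → f = 0.01515 (Haaland)
Major: h_f = f(L/D)·V²/2g = 0.01515·5480·0.4452 = 36.97 m
Minor: ΣK = 5.04; h_m = ΣK·V²/2g = 2.244 m
Total H_L = 36.97 + 2.244 = 39.21 m

H_L ≈ 39.2 m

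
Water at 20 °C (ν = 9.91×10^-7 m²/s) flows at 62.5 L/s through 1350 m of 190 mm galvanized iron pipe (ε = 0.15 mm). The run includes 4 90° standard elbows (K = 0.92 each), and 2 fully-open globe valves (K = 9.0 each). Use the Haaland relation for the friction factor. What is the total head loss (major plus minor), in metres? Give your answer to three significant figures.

H_L ≈ 39.4 m

V = 4Q/(πD²) = 2.204 m/s; V²/2g = 0.2477 m
Re = 4.23×10^5, ε/D = 7.89×10^-4 → f = 0.01931 (Haaland)
Major: h_f = f(L/D)·V²/2g = 0.01931·7105·0.2477 = 33.98 m
Minor: ΣK = 21.7; h_m = ΣK·V²/2g = 5.369 m
Total H_L = 33.98 + 5.369 = 39.35 m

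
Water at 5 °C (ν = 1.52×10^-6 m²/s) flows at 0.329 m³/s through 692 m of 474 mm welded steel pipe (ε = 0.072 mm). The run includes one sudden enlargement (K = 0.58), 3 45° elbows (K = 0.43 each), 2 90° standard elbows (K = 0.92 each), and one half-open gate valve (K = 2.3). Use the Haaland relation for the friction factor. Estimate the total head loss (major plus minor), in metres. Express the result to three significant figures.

V = 4Q/(πD²) = 1.864 m/s; V²/2g = 0.1772 m
Re = 5.81×10^5, ε/D = 1.52×10^-4 → f = 0.01461 (Haaland)
Major: h_f = f(L/D)·V²/2g = 0.01461·1460·0.1772 = 3.780 m
Minor: ΣK = 6.01; h_m = ΣK·V²/2g = 1.065 m
Total H_L = 3.780 + 1.065 = 4.845 m

H_L ≈ 4.85 m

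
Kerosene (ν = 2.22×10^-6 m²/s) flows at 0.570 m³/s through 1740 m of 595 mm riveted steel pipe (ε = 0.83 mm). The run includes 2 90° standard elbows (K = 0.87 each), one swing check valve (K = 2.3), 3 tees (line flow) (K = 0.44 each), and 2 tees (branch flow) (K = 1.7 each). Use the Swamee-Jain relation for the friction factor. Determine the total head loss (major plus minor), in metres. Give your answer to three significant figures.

H_L ≈ 15.6 m

V = 4Q/(πD²) = 2.050 m/s; V²/2g = 0.2142 m
Re = 5.49×10^5, ε/D = 0.00139 → f = 0.02187 (Swamee-Jain)
Major: h_f = f(L/D)·V²/2g = 0.02187·2924·0.2142 = 13.70 m
Minor: ΣK = 8.76; h_m = ΣK·V²/2g = 1.876 m
Total H_L = 13.70 + 1.876 = 15.58 m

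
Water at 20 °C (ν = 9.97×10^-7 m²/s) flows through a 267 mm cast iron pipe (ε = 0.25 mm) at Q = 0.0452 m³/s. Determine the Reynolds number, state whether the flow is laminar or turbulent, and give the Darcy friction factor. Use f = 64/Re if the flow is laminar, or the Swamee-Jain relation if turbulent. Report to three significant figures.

Re ≈ 2.16×10^5; turbulent; f ≈ 0.0208

V = 4Q/(πD²) = 0.8073 m/s
Re = VD/ν = 0.8073·0.267/9.97×10^-7 = 2.16×10^5
Re > 4000 → turbulent; ε/D = 9.36×10^-4
Swamee-Jain: f = 0.02084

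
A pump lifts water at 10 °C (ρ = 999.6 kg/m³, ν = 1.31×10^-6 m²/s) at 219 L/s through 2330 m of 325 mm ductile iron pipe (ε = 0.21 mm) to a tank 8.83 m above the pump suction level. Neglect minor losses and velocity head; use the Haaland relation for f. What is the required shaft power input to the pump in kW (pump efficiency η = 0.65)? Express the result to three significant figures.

P_shaft ≈ 183 kW

V = 4Q/(πD²) = 2.640 m/s; Re = 6.55×10^5; ε/D = 6.46×10^-4; f = 0.01829
h_f = f(L/D)V²/2g = 46.57 m
Total head H = z + h_f = 8.83 + 46.57 = 55.40 m
P_hyd = ρgQH = 999.6·9.81·0.219·55.40 = 119.0 kW
P_shaft = P_hyd/η = 119.0/0.65 = 183.0 kW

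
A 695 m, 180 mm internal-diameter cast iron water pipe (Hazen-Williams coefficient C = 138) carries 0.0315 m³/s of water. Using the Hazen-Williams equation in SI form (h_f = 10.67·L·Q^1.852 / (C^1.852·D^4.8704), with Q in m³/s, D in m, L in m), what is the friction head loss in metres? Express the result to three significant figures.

h_f = 10.67·695·0.0315^1.852 / (138^1.852·0.180^4.8704) = 5.664 m

h_f ≈ 5.66 m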